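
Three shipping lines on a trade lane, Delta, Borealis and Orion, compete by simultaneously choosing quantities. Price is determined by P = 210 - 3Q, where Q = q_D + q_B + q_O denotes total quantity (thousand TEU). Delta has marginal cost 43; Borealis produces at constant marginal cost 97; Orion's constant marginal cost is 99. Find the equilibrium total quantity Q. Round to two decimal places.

Delta's profit: π_D = (210 - 3Q)q_D - (43q_D). Setting ∂π_D/∂q_D = 0: 167 - 6q_D - 3(q_B + q_O) = 0.
Borealis's profit: π_B = (210 - 3Q)q_B - (97q_B). Setting ∂π_B/∂q_B = 0: 113 - 6q_B - 3(q_D + q_O) = 0.
Orion's first-order condition: 111 - 6q_O - 3(q_D + q_B) = 0.
Adding the 3 first-order conditions: 391 − 12Q = 0, so Q = 391/12.
Back-substituting: q_D = (167 − 391/4)/3 = 277/12, q_B = (113 − 391/4)/3 = 61/12, q_O = (111 − 391/4)/3 = 53/12.
Total output Q = 277/12 + 61/12 + 53/12 = 391/12.

32.58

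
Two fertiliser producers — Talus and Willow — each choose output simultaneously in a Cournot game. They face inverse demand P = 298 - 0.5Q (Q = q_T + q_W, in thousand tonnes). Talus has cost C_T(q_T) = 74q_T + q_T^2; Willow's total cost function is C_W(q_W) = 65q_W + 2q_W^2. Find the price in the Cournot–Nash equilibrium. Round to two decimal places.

244.08

Talus's profit: π_T = (298 - 0.5Q)q_T - (74q_T + q_T²). Setting ∂π_T/∂q_T = 0: 224 - 3q_T - (1/2)(q_W) = 0.
Willow's first-order condition: 233 - 5q_W - (1/2)(q_T) = 0.
Best responses: q_T = (224 - (1/2)q_W)/3, q_W = (233 - (1/2)q_T)/5.
Solving the pair: q_T = 68.0339, q_W = 39.7966.
Total output Q = 107.8305, so price P = 298 - (1/2)·107.8305 = 244.0847.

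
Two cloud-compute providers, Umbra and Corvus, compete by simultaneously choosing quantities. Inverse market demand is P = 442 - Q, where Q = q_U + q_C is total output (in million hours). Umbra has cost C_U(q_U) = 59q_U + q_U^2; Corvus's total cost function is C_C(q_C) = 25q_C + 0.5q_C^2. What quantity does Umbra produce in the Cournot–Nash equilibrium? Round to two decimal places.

Umbra's profit: π_U = (442 - Q)q_U - (59q_U + q_U²). Setting ∂π_U/∂q_U = 0: 383 - 4q_U - (q_C) = 0.
Corvus's profit: π_C = (442 - Q)q_C - (25q_C + (1/2)q_C²). Setting ∂π_C/∂q_C = 0: 417 - 3q_C - (q_U) = 0.
Rearranging gives the reaction functions q_U = (383 - q_C)/4 and q_C = (417 - q_U)/3.
Substituting one into the other gives q_U = 732/11 and q_C = 1285/11.

66.55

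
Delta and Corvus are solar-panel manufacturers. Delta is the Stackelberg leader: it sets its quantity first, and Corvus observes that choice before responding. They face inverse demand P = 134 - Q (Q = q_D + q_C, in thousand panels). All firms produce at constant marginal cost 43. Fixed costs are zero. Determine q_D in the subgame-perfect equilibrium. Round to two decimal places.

45.50

The follower Corvus best-responds to any q_D: π_C = (134 - Q)q_C - 43q_C.
∂π_C/∂q_C = 91 - q_D - 2q_C = 0 gives the reaction function q_C = (91 - q_D)/2.
The leader anticipates this reaction. Substituting into P = 134 - Q gives P = 177/2 - (1/2)q_D, so π_D = (177/2 - (1/2)q_D)q_D - 43q_D.
Maximising: ∂π_D/∂q_D = 91/2 - q_D = 0, giving q_D = 91/2.
Then q_C = (91 - 91/2)/2 = 91/4.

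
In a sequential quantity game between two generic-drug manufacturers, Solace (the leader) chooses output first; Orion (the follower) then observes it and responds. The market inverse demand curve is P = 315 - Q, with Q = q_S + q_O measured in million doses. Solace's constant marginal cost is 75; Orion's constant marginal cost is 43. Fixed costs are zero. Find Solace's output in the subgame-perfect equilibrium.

104

Solve by backward induction. Given q_S, the follower Orion maximises π_O = (315 - q_S - q_O)q_O - 43q_O.
Follower FOC: 272 - q_S - 2q_O = 0, so q_O(q_S) = (272 - q_S)/2.
Solace substitutes q_O(q_S) into its own profit: π_S = q_S(315 - q_S - (272 - q_S)/2) - 75q_S = (179 - (1/2)q_S)q_S - 75q_S.
Maximising: ∂π_S/∂q_S = 104 - q_S = 0, giving q_S = 104.
Then q_O = (272 - 104)/2 = 84.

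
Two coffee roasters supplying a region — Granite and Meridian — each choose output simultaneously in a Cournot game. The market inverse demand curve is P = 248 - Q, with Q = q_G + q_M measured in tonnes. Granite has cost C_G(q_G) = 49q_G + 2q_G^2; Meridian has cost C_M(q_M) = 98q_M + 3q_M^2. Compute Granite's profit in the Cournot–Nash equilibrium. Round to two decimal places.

2823.94

Granite's profit: π_G = (248 - Q)q_G - (49q_G + 2q_G²). Setting ∂π_G/∂q_G = 0: 199 - 6q_G - (q_M) = 0.
Meridian's first-order condition: 150 - 8q_M - (q_G) = 0.
Best responses: q_G = (199 - q_M)/6, q_M = (150 - q_G)/8.
Solving the pair: q_G = 1442/47, q_M = 701/47.
Price P = 248 - 45.5957 = 202.4043.
Granite's profit: 202.4043·(1442/47) - 49·(1442/47) - 2(1442/47)² = 2823.9439.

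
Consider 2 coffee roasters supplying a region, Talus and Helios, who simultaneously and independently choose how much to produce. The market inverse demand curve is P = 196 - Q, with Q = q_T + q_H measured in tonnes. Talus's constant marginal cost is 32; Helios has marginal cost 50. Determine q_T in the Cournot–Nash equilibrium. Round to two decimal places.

Talus's profit: π_T = (196 - Q)q_T - (32q_T). Setting ∂π_T/∂q_T = 0: 164 - 2q_T - (q_H) = 0.
Helios's profit: π_H = (196 - Q)q_H - (50q_H). Setting ∂π_H/∂q_H = 0: 146 - 2q_H - (q_T) = 0.
Rearranging gives the reaction functions q_T = (164 - q_H)/2 and q_H = (146 - q_T)/2.
Substituting one into the other gives q_T = 182/3 and q_H = 128/3.

60.67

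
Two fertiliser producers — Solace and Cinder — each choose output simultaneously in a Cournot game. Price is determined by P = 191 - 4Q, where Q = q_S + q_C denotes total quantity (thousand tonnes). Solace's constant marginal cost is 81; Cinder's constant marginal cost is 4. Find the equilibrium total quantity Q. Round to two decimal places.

Solace's profit: π_S = (191 - 4Q)q_S - (81q_S). Setting ∂π_S/∂q_S = 0: 110 - 8q_S - 4(q_C) = 0.
Cinder's profit: π_C = (191 - 4Q)q_C - (4q_C). Setting ∂π_C/∂q_C = 0: 187 - 8q_C - 4(q_S) = 0.
So q_S = (110 - 4q_C)/8 and q_C = (187 - 4q_S)/8.
Solving the pair: q_S = 11/4, q_C = 22.
Total output Q = 11/4 + 22 = 99/4.

24.75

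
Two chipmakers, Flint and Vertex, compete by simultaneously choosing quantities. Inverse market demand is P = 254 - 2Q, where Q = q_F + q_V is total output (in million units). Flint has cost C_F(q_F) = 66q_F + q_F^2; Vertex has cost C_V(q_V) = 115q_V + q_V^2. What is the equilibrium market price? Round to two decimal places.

172.25

Flint's profit: π_F = (254 - 2Q)q_F - (66q_F + q_F²). Setting ∂π_F/∂q_F = 0: 188 - 6q_F - 2(q_V) = 0.
Vertex's profit: π_V = (254 - 2Q)q_V - (115q_V + q_V²). Setting ∂π_V/∂q_V = 0: 139 - 6q_V - 2(q_F) = 0.
So q_F = (188 - 2q_V)/6 and q_V = (139 - 2q_F)/6.
Solving the pair: q_F = 425/16, q_V = 229/16.
Total output Q = 327/8, so price P = 254 - 2·(327/8) = 689/4.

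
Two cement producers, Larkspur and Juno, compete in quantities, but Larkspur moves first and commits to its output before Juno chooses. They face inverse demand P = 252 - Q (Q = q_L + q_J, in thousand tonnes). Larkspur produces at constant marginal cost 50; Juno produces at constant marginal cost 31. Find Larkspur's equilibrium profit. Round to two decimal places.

Solve by backward induction. Given q_L, the follower Juno maximises π_J = (252 - q_L - q_J)q_J - 31q_J.
∂π_J/∂q_J = 221 - q_L - 2q_J = 0 gives the reaction function q_J = (221 - q_L)/2.
The leader anticipates this reaction. Substituting into P = 252 - Q gives P = 283/2 - (1/2)q_L, so π_L = (283/2 - (1/2)q_L)q_L - 50q_L.
Leader FOC: 183/2 - q_L = 0, so q_L = 183/2.
Then q_J = (221 - 183/2)/2 = 259/4.
Price P = 252 - 625/4 = 383/4.
Larkspur's profit: (383/4 - 50)·(183/2) = 4186.1250.

4186.13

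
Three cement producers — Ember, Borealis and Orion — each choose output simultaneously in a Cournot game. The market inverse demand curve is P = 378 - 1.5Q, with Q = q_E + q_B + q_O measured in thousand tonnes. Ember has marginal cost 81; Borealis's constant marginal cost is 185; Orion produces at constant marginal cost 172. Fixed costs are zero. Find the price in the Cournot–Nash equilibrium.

204

Ember's profit: π_E = (378 - 1.5Q)q_E - (81q_E). Setting ∂π_E/∂q_E = 0: 297 - 3q_E - (3/2)(q_B + q_O) = 0.
Borealis's first-order condition: 193 - 3q_B - (3/2)(q_E + q_O) = 0.
Orion's first-order condition: 206 - 3q_O - (3/2)(q_E + q_B) = 0.
Summing all 3 equations gives 696 − 6Q = 0, hence Q = 116.
Back-substituting: q_E = (297 − 174)/(3/2) = 82, q_B = (193 − 174)/(3/2) = 38/3, q_O = (206 − 174)/(3/2) = 64/3.
Total output Q = 116, so price P = 378 - (3/2)·116 = 204.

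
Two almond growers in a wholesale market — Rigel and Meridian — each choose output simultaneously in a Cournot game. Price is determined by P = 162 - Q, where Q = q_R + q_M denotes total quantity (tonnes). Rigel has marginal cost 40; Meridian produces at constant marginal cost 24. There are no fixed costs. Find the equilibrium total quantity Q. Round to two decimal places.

Rigel's profit: π_R = (162 - Q)q_R - (40q_R). Setting ∂π_R/∂q_R = 0: 122 - 2q_R - (q_M) = 0.
Meridian's profit: π_M = (162 - Q)q_M - (24q_M). Setting ∂π_M/∂q_M = 0: 138 - 2q_M - (q_R) = 0.
Best responses: q_R = (122 - q_M)/2, q_M = (138 - q_R)/2.
Substituting one into the other gives q_R = 106/3 and q_M = 154/3.
Total output Q = 106/3 + 154/3 = 260/3.

86.67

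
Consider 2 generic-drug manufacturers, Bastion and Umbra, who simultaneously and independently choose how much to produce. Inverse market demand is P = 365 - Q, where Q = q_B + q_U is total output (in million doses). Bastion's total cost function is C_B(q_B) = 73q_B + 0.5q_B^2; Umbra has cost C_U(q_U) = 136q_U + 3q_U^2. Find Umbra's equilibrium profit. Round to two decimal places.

Bastion's profit: π_B = (365 - Q)q_B - (73q_B + (1/2)q_B²). Setting ∂π_B/∂q_B = 0: 292 - 3q_B - (q_U) = 0.
Umbra's first-order condition: 229 - 8q_U - (q_B) = 0.
Rearranging gives the reaction functions q_B = (292 - q_U)/3 and q_U = (229 - q_B)/8.
Solving the pair: q_B = 91.6087, q_U = 395/23.
Price P = 365 - 108.7826 = 256.2174.
Umbra's profit: 256.2174·(395/23) - 136·(395/23) - 3(395/23)² = 1179.7732.

1179.77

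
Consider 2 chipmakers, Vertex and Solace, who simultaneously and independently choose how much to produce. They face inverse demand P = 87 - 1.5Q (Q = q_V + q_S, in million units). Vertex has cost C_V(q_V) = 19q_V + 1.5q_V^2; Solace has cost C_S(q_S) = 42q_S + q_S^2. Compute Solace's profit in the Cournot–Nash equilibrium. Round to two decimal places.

91.63

Vertex's profit: π_V = (87 - 1.5Q)q_V - (19q_V + (3/2)q_V²). Setting ∂π_V/∂q_V = 0: 68 - 6q_V - (3/2)(q_S) = 0.
Solace's profit: π_S = (87 - 1.5Q)q_S - (42q_S + q_S²). Setting ∂π_S/∂q_S = 0: 45 - 5q_S - (3/2)(q_V) = 0.
So q_V = (68 - (3/2)q_S)/6 and q_S = (45 - (3/2)q_V)/5.
Solving the pair: q_V = 1090/111, q_S = 224/37.
Price P = 87 - (3/2)·(1762/111) = 63.1892.
Solace's profit: 63.1892·(224/37) - 42·(224/37) - (224/37)² = 91.6289.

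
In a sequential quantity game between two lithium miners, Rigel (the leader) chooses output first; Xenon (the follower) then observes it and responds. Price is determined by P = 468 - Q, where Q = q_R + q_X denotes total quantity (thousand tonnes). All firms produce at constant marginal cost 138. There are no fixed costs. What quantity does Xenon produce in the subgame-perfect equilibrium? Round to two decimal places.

82.50

The follower Xenon best-responds to any q_R: π_X = (468 - Q)q_X - 138q_X.
Setting the follower's marginal profit to zero, 330 - q_R - 2q_X = 0, i.e. q_X = (330 - q_R)/2.
Rigel substitutes q_X(q_R) into its own profit: π_R = q_R(468 - q_R - (330 - q_R)/2) - 138q_R = (303 - (1/2)q_R)q_R - 138q_R.
The leader's first-order condition 165 - q_R = 0 yields q_R = 165.
Then q_X = (330 - 165)/2 = 165/2.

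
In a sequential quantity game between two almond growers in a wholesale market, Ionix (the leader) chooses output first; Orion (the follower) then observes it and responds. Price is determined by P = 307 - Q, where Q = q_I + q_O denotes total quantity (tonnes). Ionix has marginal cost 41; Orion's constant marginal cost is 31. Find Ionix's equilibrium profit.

8192

The follower Orion best-responds to any q_I: π_O = (307 - Q)q_O - 31q_O.
Setting the follower's marginal profit to zero, 276 - q_I - 2q_O = 0, i.e. q_O = (276 - q_I)/2.
Ionix substitutes q_O(q_I) into its own profit: π_I = q_I(307 - q_I - (276 - q_I)/2) - 41q_I = (169 - (1/2)q_I)q_I - 41q_I.
The leader's first-order condition 128 - q_I = 0 yields q_I = 128.
Then q_O = (276 - 128)/2 = 74.
Price P = 307 - 202 = 105.
Ionix's profit: (105 - 41)·128 = 8192.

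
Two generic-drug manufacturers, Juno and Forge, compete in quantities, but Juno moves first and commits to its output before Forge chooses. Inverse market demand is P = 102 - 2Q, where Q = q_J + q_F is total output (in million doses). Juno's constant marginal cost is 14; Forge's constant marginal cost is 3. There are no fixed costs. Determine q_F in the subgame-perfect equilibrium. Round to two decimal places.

The follower Forge best-responds to any q_J: π_F = (102 - 2Q)q_F - 3q_F.
Setting the follower's marginal profit to zero, 99 - 2q_J - 4q_F = 0, i.e. q_F = (99 - 2q_J)/4.
Juno substitutes q_F(q_J) into its own profit: π_J = q_J(102 - 2q_J - (99 - 2q_J)/2) - 14q_J = (105/2 - q_J)q_J - 14q_J.
Maximising: ∂π_J/∂q_J = 77/2 - 2q_J = 0, giving q_J = 77/4.
Then q_F = (99 - 2·(77/4))/4 = 121/8.

15.13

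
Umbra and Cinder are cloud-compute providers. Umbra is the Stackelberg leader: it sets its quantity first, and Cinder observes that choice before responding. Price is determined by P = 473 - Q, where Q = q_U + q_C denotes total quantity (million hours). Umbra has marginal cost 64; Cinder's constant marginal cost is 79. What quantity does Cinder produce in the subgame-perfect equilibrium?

91

The follower Cinder best-responds to any q_U: π_C = (473 - Q)q_C - 79q_C.
Follower FOC: 394 - q_U - 2q_C = 0, so q_C(q_U) = (394 - q_U)/2.
The leader anticipates this reaction. Substituting into P = 473 - Q gives P = 276 - (1/2)q_U, so π_U = (276 - (1/2)q_U)q_U - 64q_U.
Leader FOC: 212 - q_U = 0, so q_U = 212.
Then q_C = (394 - 212)/2 = 91.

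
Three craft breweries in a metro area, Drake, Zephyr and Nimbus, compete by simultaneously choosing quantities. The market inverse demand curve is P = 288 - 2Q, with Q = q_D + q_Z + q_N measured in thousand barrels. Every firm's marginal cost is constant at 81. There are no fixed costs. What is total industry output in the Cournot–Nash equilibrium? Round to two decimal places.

77.63

Each firm earns π_i = (288 - 2Q)q_i - 81q_i.
First-order condition (treating rivals' output as given): 207 - 4q_i - 2·Σ_{j≠i} q_j = 0.
By symmetry each firm produces the same amount; substituting Σ_{j≠i} q_j = 2q_i yields q_i = 207/8.
Total output Q = 207/8 + 207/8 + 207/8 = 621/8.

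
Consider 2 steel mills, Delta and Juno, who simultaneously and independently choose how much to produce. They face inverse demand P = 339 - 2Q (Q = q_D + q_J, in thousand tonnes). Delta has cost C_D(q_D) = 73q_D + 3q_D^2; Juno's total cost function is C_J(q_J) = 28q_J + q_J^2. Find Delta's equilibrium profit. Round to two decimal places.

Delta's profit: π_D = (339 - 2Q)q_D - (73q_D + 3q_D²). Setting ∂π_D/∂q_D = 0: 266 - 10q_D - 2(q_J) = 0.
Juno's profit: π_J = (339 - 2Q)q_J - (28q_J + q_J²). Setting ∂π_J/∂q_J = 0: 311 - 6q_J - 2(q_D) = 0.
Best responses: q_D = (266 - 2q_J)/10, q_J = (311 - 2q_D)/6.
Solving the pair: q_D = 487/28, q_J = 1289/28.
Price P = 339 - 2·(444/7) = 1485/7.
Delta's profit: (1485/7)·(487/28) - 73·(487/28) - 3(487/28)² = 1512.5574.

1512.56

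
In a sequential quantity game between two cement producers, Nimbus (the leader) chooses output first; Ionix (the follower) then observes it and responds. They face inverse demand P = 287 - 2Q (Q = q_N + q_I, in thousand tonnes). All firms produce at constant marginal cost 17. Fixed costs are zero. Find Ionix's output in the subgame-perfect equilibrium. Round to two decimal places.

The follower Ionix best-responds to any q_N: π_I = (287 - 2Q)q_I - 17q_I.
∂π_I/∂q_I = 270 - 2q_N - 4q_I = 0 gives the reaction function q_I = (270 - 2q_N)/4.
Nimbus substitutes q_I(q_N) into its own profit: π_N = q_N(287 - 2q_N - (270 - 2q_N)/2) - 17q_N = (152 - q_N)q_N - 17q_N.
The leader's first-order condition 135 - 2q_N = 0 yields q_N = 135/2.
Then q_I = (270 - 2·(135/2))/4 = 135/4.

33.75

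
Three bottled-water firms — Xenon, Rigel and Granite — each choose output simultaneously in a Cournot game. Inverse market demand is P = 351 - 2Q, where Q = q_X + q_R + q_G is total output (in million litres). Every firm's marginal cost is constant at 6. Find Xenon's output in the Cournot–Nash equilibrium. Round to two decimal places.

Each firm earns π_i = (351 - 2Q)q_i - 6q_i.
Setting ∂π_i/∂q_i = 0 with rivals' quantities fixed: 345 - 4q_i - 2·Σ_{j≠i} q_j = 0.
With identical firms every q_j equals q_i, so Σ_{j≠i} q_j = 2q_i and 345 = 8q_i, giving q_i = 345/8.

43.13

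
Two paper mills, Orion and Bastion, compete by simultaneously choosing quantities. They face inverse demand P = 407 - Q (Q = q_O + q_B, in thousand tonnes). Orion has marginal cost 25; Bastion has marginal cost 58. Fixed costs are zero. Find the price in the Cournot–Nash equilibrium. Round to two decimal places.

Orion's profit: π_O = (407 - Q)q_O - (25q_O). Setting ∂π_O/∂q_O = 0: 382 - 2q_O - (q_B) = 0.
Bastion's profit: π_B = (407 - Q)q_B - (58q_B). Setting ∂π_B/∂q_B = 0: 349 - 2q_B - (q_O) = 0.
Best responses: q_O = (382 - q_B)/2, q_B = (349 - q_O)/2.
Substituting one into the other gives q_O = 415/3 and q_B = 316/3.
Total output Q = 731/3, so price P = 407 - 731/3 = 490/3.

163.33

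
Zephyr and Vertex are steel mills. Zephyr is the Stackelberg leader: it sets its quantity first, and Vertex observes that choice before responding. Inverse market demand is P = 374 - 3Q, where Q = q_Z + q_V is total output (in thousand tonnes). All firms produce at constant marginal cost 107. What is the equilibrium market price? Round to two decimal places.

Solve by backward induction. Given q_Z, the follower Vertex maximises π_V = (374 - 3q_Z - 3q_V)q_V - 107q_V.
Follower FOC: 267 - 3q_Z - 6q_V = 0, so q_V(q_Z) = (267 - 3q_Z)/6.
Zephyr substitutes q_V(q_Z) into its own profit: π_Z = q_Z(374 - 3q_Z - (267 - 3q_Z)/2) - 107q_Z = (481/2 - (3/2)q_Z)q_Z - 107q_Z.
Maximising: ∂π_Z/∂q_Z = 267/2 - 3q_Z = 0, giving q_Z = 89/2.
Then q_V = (267 - 3·(89/2))/6 = 89/4.
Total output Q = 267/4, so price P = 374 - 3·(267/4) = 695/4.

173.75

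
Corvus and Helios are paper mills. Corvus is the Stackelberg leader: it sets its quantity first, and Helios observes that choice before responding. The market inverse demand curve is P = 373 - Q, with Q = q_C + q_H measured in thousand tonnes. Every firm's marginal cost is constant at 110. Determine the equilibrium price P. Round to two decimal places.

Solve by backward induction. Given q_C, the follower Helios maximises π_H = (373 - q_C - q_H)q_H - 110q_H.
∂π_H/∂q_H = 263 - q_C - 2q_H = 0 gives the reaction function q_H = (263 - q_C)/2.
Corvus substitutes q_H(q_C) into its own profit: π_C = q_C(373 - q_C - (263 - q_C)/2) - 110q_C = (483/2 - (1/2)q_C)q_C - 110q_C.
Leader FOC: 263/2 - q_C = 0, so q_C = 263/2.
Then q_H = (263 - 263/2)/2 = 263/4.
Total output Q = 789/4, so price P = 373 - 789/4 = 703/4.

175.75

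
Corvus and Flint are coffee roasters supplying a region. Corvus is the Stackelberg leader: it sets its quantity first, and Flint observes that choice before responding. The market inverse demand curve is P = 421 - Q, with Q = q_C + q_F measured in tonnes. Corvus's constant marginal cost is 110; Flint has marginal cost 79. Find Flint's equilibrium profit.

10201

Solve by backward induction. Given q_C, the follower Flint maximises π_F = (421 - q_C - q_F)q_F - 79q_F.
Follower FOC: 342 - q_C - 2q_F = 0, so q_F(q_C) = (342 - q_C)/2.
Corvus substitutes q_F(q_C) into its own profit: π_C = q_C(421 - q_C - (342 - q_C)/2) - 110q_C = (250 - (1/2)q_C)q_C - 110q_C.
Maximising: ∂π_C/∂q_C = 140 - q_C = 0, giving q_C = 140.
Then q_F = (342 - 140)/2 = 101.
Price P = 421 - 241 = 180.
Flint's profit: (180 - 79)·101 = 10201.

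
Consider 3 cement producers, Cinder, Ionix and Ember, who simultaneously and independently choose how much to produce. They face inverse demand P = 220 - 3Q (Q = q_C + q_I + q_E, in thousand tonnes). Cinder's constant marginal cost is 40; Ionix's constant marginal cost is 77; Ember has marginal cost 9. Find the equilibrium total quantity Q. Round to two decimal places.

Cinder's profit: π_C = (220 - 3Q)q_C - (40q_C). Setting ∂π_C/∂q_C = 0: 180 - 6q_C - 3(q_I + q_E) = 0.
Ionix's first-order condition: 143 - 6q_I - 3(q_C + q_E) = 0.
Ember's first-order condition: 211 - 6q_E - 3(q_C + q_I) = 0.
Summing all 3 equations gives 534 − 12Q = 0, hence Q = 89/2.
Back-substituting: q_C = (180 − 267/2)/3 = 31/2, q_I = (143 − 267/2)/3 = 19/6, q_E = (211 − 267/2)/3 = 155/6.
Total output Q = 31/2 + 19/6 + 155/6 = 89/2.

44.50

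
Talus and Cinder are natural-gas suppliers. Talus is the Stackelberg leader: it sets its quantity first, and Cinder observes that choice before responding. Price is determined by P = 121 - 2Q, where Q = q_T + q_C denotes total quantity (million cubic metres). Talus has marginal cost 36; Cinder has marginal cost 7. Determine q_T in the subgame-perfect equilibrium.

14

The follower Cinder best-responds to any q_T: π_C = (121 - 2Q)q_C - 7q_C.
Follower FOC: 114 - 2q_T - 4q_C = 0, so q_C(q_T) = (114 - 2q_T)/4.
Talus substitutes q_C(q_T) into its own profit: π_T = q_T(121 - 2q_T - (114 - 2q_T)/2) - 36q_T = (64 - q_T)q_T - 36q_T.
Leader FOC: 28 - 2q_T = 0, so q_T = 14.
Then q_C = (114 - 2·14)/4 = 43/2.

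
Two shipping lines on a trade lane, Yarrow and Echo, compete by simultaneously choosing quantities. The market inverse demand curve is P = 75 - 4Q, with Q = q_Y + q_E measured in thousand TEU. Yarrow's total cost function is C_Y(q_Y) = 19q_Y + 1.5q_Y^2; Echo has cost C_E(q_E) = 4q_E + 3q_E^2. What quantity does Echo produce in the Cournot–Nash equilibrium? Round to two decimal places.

Yarrow's profit: π_Y = (75 - 4Q)q_Y - (19q_Y + (3/2)q_Y²). Setting ∂π_Y/∂q_Y = 0: 56 - 11q_Y - 4(q_E) = 0.
Echo's first-order condition: 71 - 14q_E - 4(q_Y) = 0.
So q_Y = (56 - 4q_E)/11 and q_E = (71 - 4q_Y)/14.
Solving the pair: q_Y = 250/69, q_E = 557/138.

4.04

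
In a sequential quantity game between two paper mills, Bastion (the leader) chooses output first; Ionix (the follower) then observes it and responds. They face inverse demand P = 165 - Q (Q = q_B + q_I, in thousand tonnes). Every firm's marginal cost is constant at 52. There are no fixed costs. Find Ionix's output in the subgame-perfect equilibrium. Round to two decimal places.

28.25

The follower Ionix best-responds to any q_B: π_I = (165 - Q)q_I - 52q_I.
Follower FOC: 113 - q_B - 2q_I = 0, so q_I(q_B) = (113 - q_B)/2.
Bastion substitutes q_I(q_B) into its own profit: π_B = q_B(165 - q_B - (113 - q_B)/2) - 52q_B = (217/2 - (1/2)q_B)q_B - 52q_B.
The leader's first-order condition 113/2 - q_B = 0 yields q_B = 113/2.
Then q_I = (113 - 113/2)/2 = 113/4.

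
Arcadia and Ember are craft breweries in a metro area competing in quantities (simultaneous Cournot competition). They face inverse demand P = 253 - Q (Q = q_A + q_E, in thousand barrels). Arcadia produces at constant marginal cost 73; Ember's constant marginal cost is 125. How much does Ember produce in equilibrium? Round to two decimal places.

Arcadia's profit: π_A = (253 - Q)q_A - (73q_A). Setting ∂π_A/∂q_A = 0: 180 - 2q_A - (q_E) = 0.
Ember's first-order condition: 128 - 2q_E - (q_A) = 0.
So q_A = (180 - q_E)/2 and q_E = (128 - q_A)/2.
Solving the pair: q_A = 232/3, q_E = 76/3.

25.33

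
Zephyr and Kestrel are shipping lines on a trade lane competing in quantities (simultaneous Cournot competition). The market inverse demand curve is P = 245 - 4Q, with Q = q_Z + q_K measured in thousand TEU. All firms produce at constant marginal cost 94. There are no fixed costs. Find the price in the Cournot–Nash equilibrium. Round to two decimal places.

144.33

Each firm earns π_i = (245 - 4Q)q_i - 94q_i.
Setting ∂π_i/∂q_i = 0 with rivals' quantities fixed: 151 - 8q_i - 4q_j = 0.
By symmetry each firm produces the same amount; substituting q_j = q_i yields q_i = 151/12.
Total output Q = 151/6, so price P = 245 - 4·(151/6) = 433/3.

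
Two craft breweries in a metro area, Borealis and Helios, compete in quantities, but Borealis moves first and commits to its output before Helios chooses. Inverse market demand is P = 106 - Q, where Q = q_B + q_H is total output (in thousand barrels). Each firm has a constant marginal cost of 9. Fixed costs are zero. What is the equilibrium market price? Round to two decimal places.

33.25

The follower Helios best-responds to any q_B: π_H = (106 - Q)q_H - 9q_H.
Follower FOC: 97 - q_B - 2q_H = 0, so q_H(q_B) = (97 - q_B)/2.
The leader anticipates this reaction. Substituting into P = 106 - Q gives P = 115/2 - (1/2)q_B, so π_B = (115/2 - (1/2)q_B)q_B - 9q_B.
The leader's first-order condition 97/2 - q_B = 0 yields q_B = 97/2.
Then q_H = (97 - 97/2)/2 = 97/4.
Total output Q = 291/4, so price P = 106 - 291/4 = 133/4.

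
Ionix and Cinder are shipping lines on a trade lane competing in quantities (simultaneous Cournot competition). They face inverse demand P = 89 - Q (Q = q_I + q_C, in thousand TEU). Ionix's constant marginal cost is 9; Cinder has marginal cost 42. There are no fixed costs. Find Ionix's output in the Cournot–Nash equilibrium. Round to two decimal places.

Ionix's profit: π_I = (89 - Q)q_I - (9q_I). Setting ∂π_I/∂q_I = 0: 80 - 2q_I - (q_C) = 0.
Cinder's first-order condition: 47 - 2q_C - (q_I) = 0.
So q_I = (80 - q_C)/2 and q_C = (47 - q_I)/2.
Substituting one into the other gives q_I = 113/3 and q_C = 14/3.

37.67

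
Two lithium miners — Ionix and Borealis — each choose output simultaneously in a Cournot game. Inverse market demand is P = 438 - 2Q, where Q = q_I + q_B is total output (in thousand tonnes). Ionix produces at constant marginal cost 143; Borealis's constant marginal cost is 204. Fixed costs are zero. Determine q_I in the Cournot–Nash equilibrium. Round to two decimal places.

59.33

Ionix's profit: π_I = (438 - 2Q)q_I - (143q_I). Setting ∂π_I/∂q_I = 0: 295 - 4q_I - 2(q_B) = 0.
Borealis's profit: π_B = (438 - 2Q)q_B - (204q_B). Setting ∂π_B/∂q_B = 0: 234 - 4q_B - 2(q_I) = 0.
So q_I = (295 - 2q_B)/4 and q_B = (234 - 2q_I)/4.
Solving the pair: q_I = 178/3, q_B = 173/6.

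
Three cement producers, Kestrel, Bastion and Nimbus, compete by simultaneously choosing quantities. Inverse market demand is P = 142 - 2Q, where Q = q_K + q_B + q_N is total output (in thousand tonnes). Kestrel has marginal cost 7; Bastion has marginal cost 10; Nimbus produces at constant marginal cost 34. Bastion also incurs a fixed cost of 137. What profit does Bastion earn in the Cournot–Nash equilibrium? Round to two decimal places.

594.53

Kestrel's profit: π_K = (142 - 2Q)q_K - (7q_K). Setting ∂π_K/∂q_K = 0: 135 - 4q_K - 2(q_B + q_N) = 0.
Bastion's profit: π_B = (142 - 2Q)q_B - (10q_B). Setting ∂π_B/∂q_B = 0: 132 - 4q_B - 2(q_K + q_N) = 0.
Nimbus's profit: π_N = (142 - 2Q)q_N - (34q_N). Setting ∂π_N/∂q_N = 0: 108 - 4q_N - 2(q_K + q_B) = 0.
Adding the 3 first-order conditions: 375 − 8Q = 0, so Q = 375/8.
Back-substituting: q_K = (135 − 375/4)/2 = 165/8, q_B = (132 − 375/4)/2 = 153/8, q_N = (108 − 375/4)/2 = 57/8.
Price P = 142 - 2·(375/8) = 193/4.
Bastion's profit: (193/4 - 10)·(153/8) - 137 = 594.5313.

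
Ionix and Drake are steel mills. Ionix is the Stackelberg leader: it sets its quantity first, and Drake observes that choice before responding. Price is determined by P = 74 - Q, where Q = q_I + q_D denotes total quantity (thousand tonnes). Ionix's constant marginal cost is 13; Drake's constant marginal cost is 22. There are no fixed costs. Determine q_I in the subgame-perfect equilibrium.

The follower Drake best-responds to any q_I: π_D = (74 - Q)q_D - 22q_D.
Follower FOC: 52 - q_I - 2q_D = 0, so q_D(q_I) = (52 - q_I)/2.
Ionix substitutes q_D(q_I) into its own profit: π_I = q_I(74 - q_I - (52 - q_I)/2) - 13q_I = (48 - (1/2)q_I)q_I - 13q_I.
The leader's first-order condition 35 - q_I = 0 yields q_I = 35.
Then q_D = (52 - 35)/2 = 17/2.

35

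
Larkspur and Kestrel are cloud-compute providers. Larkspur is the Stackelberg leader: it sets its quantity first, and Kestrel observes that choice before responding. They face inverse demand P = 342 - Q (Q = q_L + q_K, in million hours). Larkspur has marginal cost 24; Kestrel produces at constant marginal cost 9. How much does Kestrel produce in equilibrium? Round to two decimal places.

90.75

Solve by backward induction. Given q_L, the follower Kestrel maximises π_K = (342 - q_L - q_K)q_K - 9q_K.
∂π_K/∂q_K = 333 - q_L - 2q_K = 0 gives the reaction function q_K = (333 - q_L)/2.
Larkspur substitutes q_K(q_L) into its own profit: π_L = q_L(342 - q_L - (333 - q_L)/2) - 24q_L = (351/2 - (1/2)q_L)q_L - 24q_L.
The leader's first-order condition 303/2 - q_L = 0 yields q_L = 303/2.
Then q_K = (333 - 303/2)/2 = 363/4.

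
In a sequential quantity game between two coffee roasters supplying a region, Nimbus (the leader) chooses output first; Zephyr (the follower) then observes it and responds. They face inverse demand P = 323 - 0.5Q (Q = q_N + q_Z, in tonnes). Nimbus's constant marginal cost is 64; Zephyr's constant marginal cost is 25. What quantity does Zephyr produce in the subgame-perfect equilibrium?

The follower Zephyr best-responds to any q_N: π_Z = (323 - 0.5Q)q_Z - 25q_Z.
Setting the follower's marginal profit to zero, 298 - (1/2)q_N - q_Z = 0, i.e. q_Z = (298 - (1/2)q_N).
Nimbus substitutes q_Z(q_N) into its own profit: π_N = q_N(323 - (1/2)q_N - (298 - (1/2)q_N)/2) - 64q_N = (174 - (1/4)q_N)q_N - 64q_N.
The leader's first-order condition 110 - (1/2)q_N = 0 yields q_N = 220.
Then q_Z = (298 - (1/2)·220) = 188.

188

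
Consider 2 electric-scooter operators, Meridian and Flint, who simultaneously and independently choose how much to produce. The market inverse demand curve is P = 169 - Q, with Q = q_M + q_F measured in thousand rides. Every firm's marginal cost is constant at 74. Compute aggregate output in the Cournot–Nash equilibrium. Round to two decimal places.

A representative firm's profit is π_i = q_i(169 - Q) - 74q_i.
Setting ∂π_i/∂q_i = 0 with rivals' quantities fixed: 95 - 2q_i - q_j = 0.
With identical firms every q_j equals q_i, so q_j = q_i and 95 = 3q_i, giving q_i = 95/3.
Total output Q = 95/3 + 95/3 = 190/3.

63.33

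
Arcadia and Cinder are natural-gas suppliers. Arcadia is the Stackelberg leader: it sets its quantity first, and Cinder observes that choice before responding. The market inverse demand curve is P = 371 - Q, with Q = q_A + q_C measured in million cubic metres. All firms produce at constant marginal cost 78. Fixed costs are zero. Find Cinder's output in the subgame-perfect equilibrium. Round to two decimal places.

73.25

The follower Cinder best-responds to any q_A: π_C = (371 - Q)q_C - 78q_C.
Setting the follower's marginal profit to zero, 293 - q_A - 2q_C = 0, i.e. q_C = (293 - q_A)/2.
The leader anticipates this reaction. Substituting into P = 371 - Q gives P = 449/2 - (1/2)q_A, so π_A = (449/2 - (1/2)q_A)q_A - 78q_A.
Leader FOC: 293/2 - q_A = 0, so q_A = 293/2.
Then q_C = (293 - 293/2)/2 = 293/4.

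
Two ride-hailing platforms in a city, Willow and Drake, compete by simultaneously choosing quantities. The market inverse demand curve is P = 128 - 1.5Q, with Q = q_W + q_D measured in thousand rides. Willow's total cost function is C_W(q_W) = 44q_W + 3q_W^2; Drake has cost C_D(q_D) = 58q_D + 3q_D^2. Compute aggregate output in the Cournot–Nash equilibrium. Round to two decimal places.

Willow's profit: π_W = (128 - 1.5Q)q_W - (44q_W + 3q_W²). Setting ∂π_W/∂q_W = 0: 84 - 9q_W - (3/2)(q_D) = 0.
Drake's first-order condition: 70 - 9q_D - (3/2)(q_W) = 0.
So q_W = (84 - (3/2)q_D)/9 and q_D = (70 - (3/2)q_W)/9.
Solving the pair: q_W = 124/15, q_D = 32/5.
Total output Q = 124/15 + 32/5 = 44/3.

14.67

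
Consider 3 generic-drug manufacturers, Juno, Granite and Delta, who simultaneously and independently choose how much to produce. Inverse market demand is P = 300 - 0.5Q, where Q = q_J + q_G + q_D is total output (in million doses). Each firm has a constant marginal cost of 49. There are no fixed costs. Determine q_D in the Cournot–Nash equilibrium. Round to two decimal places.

Each firm earns π_i = (300 - 0.5Q)q_i - 49q_i.
Setting ∂π_i/∂q_i = 0 with rivals' quantities fixed: 251 - q_i - (1/2)·Σ_{j≠i} q_j = 0.
By symmetry each firm produces the same amount; substituting Σ_{j≠i} q_j = 2q_i yields q_i = 251/2.

125.50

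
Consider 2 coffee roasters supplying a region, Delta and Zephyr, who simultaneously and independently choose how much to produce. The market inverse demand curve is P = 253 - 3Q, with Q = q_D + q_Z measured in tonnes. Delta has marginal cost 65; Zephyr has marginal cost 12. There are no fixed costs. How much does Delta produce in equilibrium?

15

Delta's profit: π_D = (253 - 3Q)q_D - (65q_D). Setting ∂π_D/∂q_D = 0: 188 - 6q_D - 3(q_Z) = 0.
Zephyr's profit: π_Z = (253 - 3Q)q_Z - (12q_Z). Setting ∂π_Z/∂q_Z = 0: 241 - 6q_Z - 3(q_D) = 0.
So q_D = (188 - 3q_Z)/6 and q_Z = (241 - 3q_D)/6.
Solving the pair: q_D = 15, q_Z = 98/3.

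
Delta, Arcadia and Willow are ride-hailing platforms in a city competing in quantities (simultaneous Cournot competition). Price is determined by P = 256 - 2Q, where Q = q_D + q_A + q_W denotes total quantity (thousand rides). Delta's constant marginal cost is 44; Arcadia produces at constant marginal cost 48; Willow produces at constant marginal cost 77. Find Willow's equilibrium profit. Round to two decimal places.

427.78

Delta's profit: π_D = (256 - 2Q)q_D - (44q_D). Setting ∂π_D/∂q_D = 0: 212 - 4q_D - 2(q_A + q_W) = 0.
Arcadia's first-order condition: 208 - 4q_A - 2(q_D + q_W) = 0.
Willow's profit: π_W = (256 - 2Q)q_W - (77q_W). Setting ∂π_W/∂q_W = 0: 179 - 4q_W - 2(q_D + q_A) = 0.
Adding the 3 first-order conditions: 599 − 8Q = 0, so Q = 599/8.
Back-substituting: q_D = (212 − 599/4)/2 = 249/8, q_A = (208 − 599/4)/2 = 233/8, q_W = (179 − 599/4)/2 = 117/8.
Price P = 256 - 2·(599/8) = 425/4.
Willow's profit: (425/4 - 77)·(117/8) = 427.7813.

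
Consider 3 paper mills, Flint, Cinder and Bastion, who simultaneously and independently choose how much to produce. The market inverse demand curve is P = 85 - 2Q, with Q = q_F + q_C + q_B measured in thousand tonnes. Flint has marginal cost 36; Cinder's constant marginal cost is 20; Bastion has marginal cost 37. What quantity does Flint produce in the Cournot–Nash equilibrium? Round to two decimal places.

4.25

Flint's profit: π_F = (85 - 2Q)q_F - (36q_F). Setting ∂π_F/∂q_F = 0: 49 - 4q_F - 2(q_C + q_B) = 0.
Cinder's first-order condition: 65 - 4q_C - 2(q_F + q_B) = 0.
Bastion's first-order condition: 48 - 4q_B - 2(q_F + q_C) = 0.
Adding the 3 first-order conditions: 162 − 8Q = 0, so Q = 81/4.
Back-substituting: q_F = (49 − 81/2)/2 = 17/4, q_C = (65 − 81/2)/2 = 49/4, q_B = (48 − 81/2)/2 = 15/4.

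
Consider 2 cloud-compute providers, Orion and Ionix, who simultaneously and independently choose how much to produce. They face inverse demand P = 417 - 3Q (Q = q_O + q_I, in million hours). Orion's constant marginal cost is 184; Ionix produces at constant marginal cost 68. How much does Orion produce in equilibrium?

13

Orion's profit: π_O = (417 - 3Q)q_O - (184q_O). Setting ∂π_O/∂q_O = 0: 233 - 6q_O - 3(q_I) = 0.
Ionix's first-order condition: 349 - 6q_I - 3(q_O) = 0.
Rearranging gives the reaction functions q_O = (233 - 3q_I)/6 and q_I = (349 - 3q_O)/6.
Solving the pair: q_O = 13, q_I = 155/3.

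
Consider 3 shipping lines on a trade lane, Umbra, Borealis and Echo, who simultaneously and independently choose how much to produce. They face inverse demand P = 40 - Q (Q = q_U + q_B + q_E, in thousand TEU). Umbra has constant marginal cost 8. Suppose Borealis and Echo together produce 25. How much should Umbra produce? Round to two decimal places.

With rivals' combined output fixed at 25, Umbra's profit is π_U = (40 - 25 - q_U)q_U - (8q_U) = (15 - q_U)q_U - (8q_U).
∂π_U/∂q_U = 7 - 2q_U = 0, so q_U = 7/2.

3.50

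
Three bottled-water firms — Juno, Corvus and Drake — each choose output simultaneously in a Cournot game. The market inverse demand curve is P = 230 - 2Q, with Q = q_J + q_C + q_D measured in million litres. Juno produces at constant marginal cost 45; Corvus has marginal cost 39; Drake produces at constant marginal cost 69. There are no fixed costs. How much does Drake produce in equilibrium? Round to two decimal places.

Juno's profit: π_J = (230 - 2Q)q_J - (45q_J). Setting ∂π_J/∂q_J = 0: 185 - 4q_J - 2(q_C + q_D) = 0.
Corvus's profit: π_C = (230 - 2Q)q_C - (39q_C). Setting ∂π_C/∂q_C = 0: 191 - 4q_C - 2(q_J + q_D) = 0.
Drake's first-order condition: 161 - 4q_D - 2(q_J + q_C) = 0.
Adding the 3 conditions: 537 − 4Q − 4Q = 0, i.e. Q = 537/8.
Back-substituting: q_J = (185 − 537/4)/2 = 203/8, q_C = (191 − 537/4)/2 = 227/8, q_D = (161 − 537/4)/2 = 107/8.

13.38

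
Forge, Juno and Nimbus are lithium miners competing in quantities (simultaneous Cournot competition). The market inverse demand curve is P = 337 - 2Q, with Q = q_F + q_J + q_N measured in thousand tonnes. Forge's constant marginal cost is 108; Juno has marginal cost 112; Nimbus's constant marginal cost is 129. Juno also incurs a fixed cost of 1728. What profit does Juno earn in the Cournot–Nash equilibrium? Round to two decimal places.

42.13

Forge's profit: π_F = (337 - 2Q)q_F - (108q_F). Setting ∂π_F/∂q_F = 0: 229 - 4q_F - 2(q_J + q_N) = 0.
Juno's profit: π_J = (337 - 2Q)q_J - (112q_J). Setting ∂π_J/∂q_J = 0: 225 - 4q_J - 2(q_F + q_N) = 0.
Nimbus's first-order condition: 208 - 4q_N - 2(q_F + q_J) = 0.
Summing all 3 equations gives 662 − 8Q = 0, hence Q = 331/4.
Back-substituting: q_F = (229 − 331/2)/2 = 127/4, q_J = (225 − 331/2)/2 = 119/4, q_N = (208 − 331/2)/2 = 85/4.
Price P = 337 - 2·(331/4) = 343/2.
Juno's profit: (343/2 - 112)·(119/4) - 1728 = 337/8.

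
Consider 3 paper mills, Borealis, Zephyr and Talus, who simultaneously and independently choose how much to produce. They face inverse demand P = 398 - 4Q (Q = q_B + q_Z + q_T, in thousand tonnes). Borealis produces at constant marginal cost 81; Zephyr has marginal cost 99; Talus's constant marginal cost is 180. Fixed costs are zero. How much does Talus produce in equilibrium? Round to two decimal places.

2.38

Borealis's profit: π_B = (398 - 4Q)q_B - (81q_B). Setting ∂π_B/∂q_B = 0: 317 - 8q_B - 4(q_Z + q_T) = 0.
Zephyr's first-order condition: 299 - 8q_Z - 4(q_B + q_T) = 0.
Talus's first-order condition: 218 - 8q_T - 4(q_B + q_Z) = 0.
Adding the 3 conditions: 834 − 8Q − 8Q = 0, i.e. Q = 417/8.
Back-substituting: q_B = (317 − 417/2)/4 = 217/8, q_Z = (299 − 417/2)/4 = 181/8, q_T = (218 − 417/2)/4 = 19/8.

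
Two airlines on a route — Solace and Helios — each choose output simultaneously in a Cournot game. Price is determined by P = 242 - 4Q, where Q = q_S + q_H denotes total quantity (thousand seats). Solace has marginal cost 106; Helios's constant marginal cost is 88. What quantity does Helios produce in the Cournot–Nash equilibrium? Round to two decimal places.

Solace's profit: π_S = (242 - 4Q)q_S - (106q_S). Setting ∂π_S/∂q_S = 0: 136 - 8q_S - 4(q_H) = 0.
Helios's profit: π_H = (242 - 4Q)q_H - (88q_H). Setting ∂π_H/∂q_H = 0: 154 - 8q_H - 4(q_S) = 0.
Best responses: q_S = (136 - 4q_H)/8, q_H = (154 - 4q_S)/8.
Solving the pair: q_S = 59/6, q_H = 43/3.

14.33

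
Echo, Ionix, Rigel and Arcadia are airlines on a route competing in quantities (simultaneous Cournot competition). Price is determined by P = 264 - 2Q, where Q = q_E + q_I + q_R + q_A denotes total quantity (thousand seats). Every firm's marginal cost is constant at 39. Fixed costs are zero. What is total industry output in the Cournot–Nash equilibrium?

Each firm earns π_i = (264 - 2Q)q_i - 39q_i.
First-order condition (treating rivals' output as given): 225 - 4q_i - 2·Σ_{j≠i} q_j = 0.
With identical firms every q_j equals q_i, so Σ_{j≠i} q_j = 3q_i and 225 = 10q_i, giving q_i = 45/2.
Total output Q = 45/2 + 45/2 + 45/2 + 45/2 = 90.

90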